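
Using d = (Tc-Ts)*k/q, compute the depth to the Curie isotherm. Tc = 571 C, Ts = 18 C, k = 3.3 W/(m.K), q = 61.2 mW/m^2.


T_Curie - T_surf = 571 - 18 = 553 C
Convert q to W/m^2: 61.2 mW/m^2 = 0.0612 W/m^2
d = 553 * 3.3 / 0.0612 = 29818.63 m

29818.63


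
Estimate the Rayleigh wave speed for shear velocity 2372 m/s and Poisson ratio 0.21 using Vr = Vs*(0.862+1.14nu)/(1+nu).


Numerator factor = 0.862 + 1.14*0.21 = 1.1014
Denominator = 1 + 0.21 = 1.21
Vr = 2372 * 1.1014 / 1.21 = 2159.11 m/s

2159.11


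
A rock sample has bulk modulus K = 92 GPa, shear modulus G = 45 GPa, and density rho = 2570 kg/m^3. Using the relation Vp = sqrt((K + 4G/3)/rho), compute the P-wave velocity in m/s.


First compute the effective modulus:
K + 4G/3 = 92e9 + 4*45e9/3 = 152000000000.0 Pa
Then divide by density:
152000000000.0 / 2570 = 59143968.8716 Pa/(kg/m^3)
Take the square root:
Vp = sqrt(59143968.8716) = 7690.51 m/s

7690.51


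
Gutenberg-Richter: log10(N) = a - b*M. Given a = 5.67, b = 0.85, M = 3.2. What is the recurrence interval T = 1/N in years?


log10(N) = 5.67 - 0.85*3.2 = 2.95
N = 10^2.95 = 891.250938
T = 1/N = 1/891.250938 = 0.0011 years

0.0011


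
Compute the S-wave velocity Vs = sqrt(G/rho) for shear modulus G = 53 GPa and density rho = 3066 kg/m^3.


Convert G to Pa: G = 53e9 Pa
Compute G/rho = 53e9 / 3066 = 17286366.6014
Vs = sqrt(17286366.6014) = 4157.69 m/s

4157.69


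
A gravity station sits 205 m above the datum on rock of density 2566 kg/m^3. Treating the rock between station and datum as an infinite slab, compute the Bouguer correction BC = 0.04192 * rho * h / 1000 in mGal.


BC = 0.04192 * rho * h / 1000
= 0.04192 * 2566 * 205 / 1000
= 22.0512 mGal

22.0512


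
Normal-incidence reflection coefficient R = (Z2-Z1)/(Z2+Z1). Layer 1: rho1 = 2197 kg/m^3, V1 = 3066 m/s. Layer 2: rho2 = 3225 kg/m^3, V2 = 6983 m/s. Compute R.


Z1 = 2197 * 3066 = 6736002
Z2 = 3225 * 6983 = 22520175
R = (22520175 - 6736002) / (22520175 + 6736002) = 15784173 / 29256177 = 0.5395

0.5395


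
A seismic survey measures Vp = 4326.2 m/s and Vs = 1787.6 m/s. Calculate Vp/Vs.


Vp/Vs = 4326.2 / 1787.6
= 2.4201

2.4201


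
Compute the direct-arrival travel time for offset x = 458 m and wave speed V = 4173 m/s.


t = x / V
= 458 / 4173
= 0.1098 s

0.1098


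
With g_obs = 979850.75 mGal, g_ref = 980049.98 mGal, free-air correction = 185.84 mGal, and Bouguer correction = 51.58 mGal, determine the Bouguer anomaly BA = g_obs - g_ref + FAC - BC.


BA = g_obs - g_ref + FAC - BC
= 979850.75 - 980049.98 + 185.84 - 51.58
= -64.97 mGal

-64.97


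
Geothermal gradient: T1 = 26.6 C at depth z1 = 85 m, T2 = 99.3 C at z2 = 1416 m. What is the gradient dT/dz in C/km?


dT = 99.3 - 26.6 = 72.7 C
dz = 1416 - 85 = 1331 m
gradient = dT/dz * 1000 = 72.7/1331 * 1000 = 54.6206 C/km

54.6206


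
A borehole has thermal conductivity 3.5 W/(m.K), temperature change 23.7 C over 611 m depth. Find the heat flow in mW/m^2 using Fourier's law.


q = k * dT / dz * 1000
= 3.5 * 23.7 / 611 * 1000
= 0.135761 * 1000
= 135.761 mW/m^2

135.761


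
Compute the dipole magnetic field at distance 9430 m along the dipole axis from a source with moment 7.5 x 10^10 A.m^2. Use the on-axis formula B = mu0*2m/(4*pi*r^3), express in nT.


m = 7.5 x 10^10 = 75000000000 A.m^2
2m = 150000000000 A.m^2
r^3 = 9430^3 = 838561807000
B = (4pi*10^-7) * 150000000000 / (4*pi * 838561807000) * 1e9
= 188495.559215 / 10537678449808.73 * 1e9
= 17.8878 nT

17.8878


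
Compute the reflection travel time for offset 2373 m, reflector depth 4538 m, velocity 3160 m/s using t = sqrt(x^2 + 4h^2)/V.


x^2 + 4h^2 = 2373^2 + 4*4538^2 = 5631129 + 82373776 = 88004905
sqrt(88004905) = 9381.093
t = 9381.093 / 3160 = 2.9687 s

2.9687


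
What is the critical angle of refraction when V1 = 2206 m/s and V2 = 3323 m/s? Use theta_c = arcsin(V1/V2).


V1/V2 = 2206/3323 = 0.663858
theta_c = arcsin(0.663858) = 41.5948 degrees

41.5948


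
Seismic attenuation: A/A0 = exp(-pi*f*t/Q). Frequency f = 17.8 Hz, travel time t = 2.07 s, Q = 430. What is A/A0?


pi*f*t/Q = pi*17.8*2.07/430 = 0.269198
A/A0 = exp(-0.269198) = 0.763992

0.763992


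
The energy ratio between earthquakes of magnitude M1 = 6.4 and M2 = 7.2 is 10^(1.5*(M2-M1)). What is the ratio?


M2 - M1 = 7.2 - 6.4 = 0.8
1.5 * 0.8 = 1.2
ratio = 10^1.2 = 15.85

15.85


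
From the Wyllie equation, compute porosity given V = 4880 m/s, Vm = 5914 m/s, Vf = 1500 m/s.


1/V - 1/Vm = 1/4880 - 1/5914 = 3.583e-05
1/Vf - 1/Vm = 1/1500 - 1/5914 = 0.00049758
phi = 3.583e-05 / 0.00049758 = 0.072

0.072


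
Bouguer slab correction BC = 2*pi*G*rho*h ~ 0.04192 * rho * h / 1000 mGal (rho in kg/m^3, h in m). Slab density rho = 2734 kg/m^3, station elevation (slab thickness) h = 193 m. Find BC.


BC = 0.04192 * rho * h / 1000
= 0.04192 * 2734 * 193 / 1000
= 22.1196 mGal

22.1196


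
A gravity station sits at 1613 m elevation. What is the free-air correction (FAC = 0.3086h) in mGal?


FAC = 0.3086 * h
= 0.3086 * 1613
= 497.7718 mGal

497.7718


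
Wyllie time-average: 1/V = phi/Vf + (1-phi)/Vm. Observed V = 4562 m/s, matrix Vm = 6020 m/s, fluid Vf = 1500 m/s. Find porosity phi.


1/V - 1/Vm = 1/4562 - 1/6020 = 5.309e-05
1/Vf - 1/Vm = 1/1500 - 1/6020 = 0.00050055
phi = 5.309e-05 / 0.00050055 = 0.1061

0.1061


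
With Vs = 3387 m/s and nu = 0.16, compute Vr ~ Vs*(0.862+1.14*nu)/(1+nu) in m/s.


Numerator factor = 0.862 + 1.14*0.16 = 1.0444
Denominator = 1 + 0.16 = 1.16
Vr = 3387 * 1.0444 / 1.16 = 3049.47 m/s

3049.47


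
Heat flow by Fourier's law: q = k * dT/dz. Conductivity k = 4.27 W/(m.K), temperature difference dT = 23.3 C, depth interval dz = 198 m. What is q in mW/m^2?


q = k * dT / dz * 1000
= 4.27 * 23.3 / 198 * 1000
= 0.50248 * 1000
= 502.4798 mW/m^2

502.4798


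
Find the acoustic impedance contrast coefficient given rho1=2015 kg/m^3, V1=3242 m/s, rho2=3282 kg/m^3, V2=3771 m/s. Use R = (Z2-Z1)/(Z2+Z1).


Z1 = 2015 * 3242 = 6532630
Z2 = 3282 * 3771 = 12376422
R = (12376422 - 6532630) / (12376422 + 6532630) = 5843792 / 18909052 = 0.309

0.309


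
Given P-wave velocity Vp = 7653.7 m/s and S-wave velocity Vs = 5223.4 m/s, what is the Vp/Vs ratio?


Vp/Vs = 7653.7 / 5223.4
= 1.4653

1.4653


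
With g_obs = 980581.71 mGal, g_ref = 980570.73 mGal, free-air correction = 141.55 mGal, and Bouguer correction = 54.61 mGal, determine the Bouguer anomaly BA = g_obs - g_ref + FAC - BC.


BA = g_obs - g_ref + FAC - BC
= 980581.71 - 980570.73 + 141.55 - 54.61
= 97.92 mGal

97.92


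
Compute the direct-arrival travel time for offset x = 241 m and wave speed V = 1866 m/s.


t = x / V
= 241 / 1866
= 0.1292 s

0.1292


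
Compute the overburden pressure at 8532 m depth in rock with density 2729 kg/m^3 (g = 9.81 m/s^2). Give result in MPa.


P = rho * g * z / 1e6
= 2729 * 9.81 * 8532 / 1e6
= 228414352.68 / 1e6
= 228.4144 MPa

228.4144


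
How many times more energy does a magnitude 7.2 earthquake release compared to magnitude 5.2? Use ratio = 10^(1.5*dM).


M2 - M1 = 7.2 - 5.2 = 2.0
1.5 * 2.0 = 3.0
ratio = 10^3.0 = 1000.0

1000.0


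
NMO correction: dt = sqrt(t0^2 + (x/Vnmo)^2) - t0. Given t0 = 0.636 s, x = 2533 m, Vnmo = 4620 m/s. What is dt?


x/Vnmo = 2533/4620 = 0.548268
(x/Vnmo)^2 = 0.300598
t0^2 = 0.404496
sqrt(0.404496 + 0.300598) = 0.839699
dt = 0.839699 - 0.636 = 0.203699

0.203699


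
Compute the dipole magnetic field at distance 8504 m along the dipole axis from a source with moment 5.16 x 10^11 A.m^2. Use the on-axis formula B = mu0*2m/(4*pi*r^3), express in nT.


m = 5.16 x 10^11 = 516000000000 A.m^2
2m = 1032000000000 A.m^2
r^3 = 8504^3 = 614992408064
B = (4pi*10^-7) * 1032000000000 / (4*pi * 614992408064) * 1e9
= 1296849.447402 / 7728222524749.43 * 1e9
= 167.8069 nT

167.8069


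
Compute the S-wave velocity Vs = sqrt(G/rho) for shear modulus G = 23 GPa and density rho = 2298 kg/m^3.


Convert G to Pa: G = 23e9 Pa
Compute G/rho = 23e9 / 2298 = 10008703.2202
Vs = sqrt(10008703.2202) = 3163.65 m/s

3163.65


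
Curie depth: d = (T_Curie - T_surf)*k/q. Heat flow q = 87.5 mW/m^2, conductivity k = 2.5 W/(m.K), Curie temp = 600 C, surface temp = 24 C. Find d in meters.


T_Curie - T_surf = 600 - 24 = 576 C
Convert q to W/m^2: 87.5 mW/m^2 = 0.0875 W/m^2
d = 576 * 2.5 / 0.0875 = 16457.14 m

16457.14


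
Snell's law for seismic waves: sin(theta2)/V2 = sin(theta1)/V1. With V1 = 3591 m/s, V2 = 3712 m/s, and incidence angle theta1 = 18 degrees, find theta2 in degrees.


sin(theta1) = sin(18 deg) = 0.309017
sin(theta2) = V2/V1 * sin(theta1) = 3712/3591 * 0.309017 = 0.319429
theta2 = arcsin(0.319429) = 18.6284 degrees

18.6284


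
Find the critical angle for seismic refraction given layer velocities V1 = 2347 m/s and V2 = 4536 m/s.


V1/V2 = 2347/4536 = 0.517416
theta_c = arcsin(0.517416) = 31.1591 degrees

31.1591


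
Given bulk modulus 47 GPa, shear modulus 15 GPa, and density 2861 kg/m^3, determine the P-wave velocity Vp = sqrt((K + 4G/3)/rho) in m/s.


First compute the effective modulus:
K + 4G/3 = 47e9 + 4*15e9/3 = 67000000000.0 Pa
Then divide by density:
67000000000.0 / 2861 = 23418385.18 Pa/(kg/m^3)
Take the square root:
Vp = sqrt(23418385.18) = 4839.25 m/s

4839.25


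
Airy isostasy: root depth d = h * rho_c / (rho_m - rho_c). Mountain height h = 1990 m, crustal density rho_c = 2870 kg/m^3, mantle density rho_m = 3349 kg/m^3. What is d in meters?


rho_m - rho_c = 3349 - 2870 = 479
d = 1990 * 2870 / 479
= 5711300 / 479
= 11923.38 m

11923.38


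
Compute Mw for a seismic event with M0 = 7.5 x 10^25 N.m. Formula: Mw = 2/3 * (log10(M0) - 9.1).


log10(M0) = log10(7.5 x 10^25) = 25.8751
Mw = 2/3 * (25.8751 - 9.1)
= 2/3 * 16.7751
= 11.18

11.18


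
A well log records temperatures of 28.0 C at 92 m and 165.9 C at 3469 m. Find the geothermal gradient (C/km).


dT = 165.9 - 28.0 = 137.9 C
dz = 3469 - 92 = 3377 m
gradient = dT/dz * 1000 = 137.9/3377 * 1000 = 40.8351 C/km

40.8351


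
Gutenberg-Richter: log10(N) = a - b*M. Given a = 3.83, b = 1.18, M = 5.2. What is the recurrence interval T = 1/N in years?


log10(N) = 3.83 - 1.18*5.2 = -2.306
N = 10^-2.306 = 0.004943
T = 1/N = 1/0.004943 = 202.3019 years

202.3019


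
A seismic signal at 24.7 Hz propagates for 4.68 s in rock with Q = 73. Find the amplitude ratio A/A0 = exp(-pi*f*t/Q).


pi*f*t/Q = pi*24.7*4.68/73 = 4.974733
A/A0 = exp(-4.974733) = 0.00691

0.00691


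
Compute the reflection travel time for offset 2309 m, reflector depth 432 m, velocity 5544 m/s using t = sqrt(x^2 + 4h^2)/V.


x^2 + 4h^2 = 2309^2 + 4*432^2 = 5331481 + 746496 = 6077977
sqrt(6077977) = 2465.3553
t = 2465.3553 / 5544 = 0.4447 s

0.4447


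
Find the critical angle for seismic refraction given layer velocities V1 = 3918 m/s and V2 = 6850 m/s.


V1/V2 = 3918/6850 = 0.571971
theta_c = arcsin(0.571971) = 34.8878 degrees

34.8878


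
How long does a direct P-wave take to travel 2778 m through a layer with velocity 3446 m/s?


t = x / V
= 2778 / 3446
= 0.8062 s

0.8062


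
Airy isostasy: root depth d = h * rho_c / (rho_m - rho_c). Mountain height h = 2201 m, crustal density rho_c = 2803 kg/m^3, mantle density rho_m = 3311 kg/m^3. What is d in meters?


rho_m - rho_c = 3311 - 2803 = 508
d = 2201 * 2803 / 508
= 6169403 / 508
= 12144.49 m

12144.49


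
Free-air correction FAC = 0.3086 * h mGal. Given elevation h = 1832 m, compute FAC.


FAC = 0.3086 * h
= 0.3086 * 1832
= 565.3552 mGal

565.3552


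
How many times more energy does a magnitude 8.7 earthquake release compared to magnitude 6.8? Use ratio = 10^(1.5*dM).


M2 - M1 = 8.7 - 6.8 = 1.9
1.5 * 1.9 = 2.85
ratio = 10^2.85 = 707.95

707.95


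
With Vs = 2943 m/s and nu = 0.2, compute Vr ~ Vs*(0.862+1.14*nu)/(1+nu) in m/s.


Numerator factor = 0.862 + 1.14*0.2 = 1.09
Denominator = 1 + 0.2 = 1.2
Vr = 2943 * 1.09 / 1.2 = 2673.22 m/s

2673.22


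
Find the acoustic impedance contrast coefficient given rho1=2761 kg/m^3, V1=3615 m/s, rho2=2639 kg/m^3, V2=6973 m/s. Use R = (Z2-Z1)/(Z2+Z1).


Z1 = 2761 * 3615 = 9981015
Z2 = 2639 * 6973 = 18401747
R = (18401747 - 9981015) / (18401747 + 9981015) = 8420732 / 28382762 = 0.2967

0.2967


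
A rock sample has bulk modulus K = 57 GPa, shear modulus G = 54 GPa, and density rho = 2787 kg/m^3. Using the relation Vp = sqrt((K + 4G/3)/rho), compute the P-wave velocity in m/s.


First compute the effective modulus:
K + 4G/3 = 57e9 + 4*54e9/3 = 129000000000.0 Pa
Then divide by density:
129000000000.0 / 2787 = 46286329.3864 Pa/(kg/m^3)
Take the square root:
Vp = sqrt(46286329.3864) = 6803.41 m/s

6803.41


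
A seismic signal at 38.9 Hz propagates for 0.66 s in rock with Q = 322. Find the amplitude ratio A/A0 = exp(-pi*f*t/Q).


pi*f*t/Q = pi*38.9*0.66/322 = 0.250488
A/A0 = exp(-0.250488) = 0.778421

0.778421


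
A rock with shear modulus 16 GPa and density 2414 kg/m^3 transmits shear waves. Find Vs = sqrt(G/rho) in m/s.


Convert G to Pa: G = 16e9 Pa
Compute G/rho = 16e9 / 2414 = 6628003.314
Vs = sqrt(6628003.314) = 2574.49 m/s

2574.49


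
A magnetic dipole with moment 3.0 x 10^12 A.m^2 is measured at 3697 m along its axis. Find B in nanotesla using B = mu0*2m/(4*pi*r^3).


m = 3.0 x 10^12 = 3000000000000 A.m^2
2m = 6000000000000 A.m^2
r^3 = 3697^3 = 50529889873
B = (4pi*10^-7) * 6000000000000 / (4*pi * 50529889873) * 1e9
= 7539822.368616 / 634977323246.87 * 1e9
= 11874.1601 nT

11874.1601


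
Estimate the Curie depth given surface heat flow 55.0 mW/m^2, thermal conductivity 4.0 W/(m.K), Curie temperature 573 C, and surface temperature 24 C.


T_Curie - T_surf = 573 - 24 = 549 C
Convert q to W/m^2: 55.0 mW/m^2 = 0.055 W/m^2
d = 549 * 4.0 / 0.055 = 39927.27 m

39927.27


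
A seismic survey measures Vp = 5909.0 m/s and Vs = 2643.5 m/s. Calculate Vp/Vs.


Vp/Vs = 5909.0 / 2643.5
= 2.2353

2.2353


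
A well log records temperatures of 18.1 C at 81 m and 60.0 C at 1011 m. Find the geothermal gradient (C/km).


dT = 60.0 - 18.1 = 41.9 C
dz = 1011 - 81 = 930 m
gradient = dT/dz * 1000 = 41.9/930 * 1000 = 45.0538 C/km

45.0538


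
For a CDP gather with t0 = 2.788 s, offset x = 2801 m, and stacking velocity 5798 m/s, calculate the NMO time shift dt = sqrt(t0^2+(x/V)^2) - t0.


x/Vnmo = 2801/5798 = 0.483098
(x/Vnmo)^2 = 0.233383
t0^2 = 7.772944
sqrt(7.772944 + 0.233383) = 2.829545
dt = 2.829545 - 2.788 = 0.041545

0.041545


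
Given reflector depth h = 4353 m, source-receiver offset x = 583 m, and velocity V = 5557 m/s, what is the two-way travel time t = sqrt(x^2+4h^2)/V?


x^2 + 4h^2 = 583^2 + 4*4353^2 = 339889 + 75794436 = 76134325
sqrt(76134325) = 8725.4986
t = 8725.4986 / 5557 = 1.5702 s

1.5702


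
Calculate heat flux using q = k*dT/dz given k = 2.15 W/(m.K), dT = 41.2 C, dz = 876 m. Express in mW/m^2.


q = k * dT / dz * 1000
= 2.15 * 41.2 / 876 * 1000
= 0.101119 * 1000
= 101.1187 mW/m^2

101.1187


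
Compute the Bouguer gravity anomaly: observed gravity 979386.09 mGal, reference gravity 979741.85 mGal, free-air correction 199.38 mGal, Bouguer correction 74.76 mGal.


BA = g_obs - g_ref + FAC - BC
= 979386.09 - 979741.85 + 199.38 - 74.76
= -231.14 mGal

-231.14


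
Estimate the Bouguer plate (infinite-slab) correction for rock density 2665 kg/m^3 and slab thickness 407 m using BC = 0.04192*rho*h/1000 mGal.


BC = 0.04192 * rho * h / 1000
= 0.04192 * 2665 * 407 / 1000
= 45.4687 mGal

45.4687


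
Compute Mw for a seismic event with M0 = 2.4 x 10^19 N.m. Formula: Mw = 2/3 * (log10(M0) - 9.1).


log10(M0) = log10(2.4 x 10^19) = 19.3802
Mw = 2/3 * (19.3802 - 9.1)
= 2/3 * 10.2802
= 6.85

6.85


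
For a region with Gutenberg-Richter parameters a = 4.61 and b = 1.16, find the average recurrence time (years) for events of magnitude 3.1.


log10(N) = 4.61 - 1.16*3.1 = 1.014
N = 10^1.014 = 10.327614
T = 1/N = 1/10.327614 = 0.0968 years

0.0968


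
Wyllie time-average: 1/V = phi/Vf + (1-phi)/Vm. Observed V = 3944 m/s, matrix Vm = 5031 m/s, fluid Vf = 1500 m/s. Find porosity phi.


1/V - 1/Vm = 1/3944 - 1/5031 = 5.478e-05
1/Vf - 1/Vm = 1/1500 - 1/5031 = 0.0004679
phi = 5.478e-05 / 0.0004679 = 0.1171

0.1171


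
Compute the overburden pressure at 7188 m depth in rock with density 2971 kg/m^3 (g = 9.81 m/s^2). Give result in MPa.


P = rho * g * z / 1e6
= 2971 * 9.81 * 7188 / 1e6
= 209497925.88 / 1e6
= 209.4979 MPa

209.4979


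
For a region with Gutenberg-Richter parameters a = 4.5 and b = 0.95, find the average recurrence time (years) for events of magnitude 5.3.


log10(N) = 4.5 - 0.95*5.3 = -0.535
N = 10^-0.535 = 0.291743
T = 1/N = 1/0.291743 = 3.4277 years

3.4277


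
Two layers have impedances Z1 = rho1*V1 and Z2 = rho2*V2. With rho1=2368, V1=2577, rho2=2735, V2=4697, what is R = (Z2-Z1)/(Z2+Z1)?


Z1 = 2368 * 2577 = 6102336
Z2 = 2735 * 4697 = 12846295
R = (12846295 - 6102336) / (12846295 + 6102336) = 6743959 / 18948631 = 0.3559

0.3559


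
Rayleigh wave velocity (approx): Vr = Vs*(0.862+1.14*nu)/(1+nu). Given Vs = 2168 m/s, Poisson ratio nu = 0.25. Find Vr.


Numerator factor = 0.862 + 1.14*0.25 = 1.147
Denominator = 1 + 0.25 = 1.25
Vr = 2168 * 1.147 / 1.25 = 1989.36 m/s

1989.36


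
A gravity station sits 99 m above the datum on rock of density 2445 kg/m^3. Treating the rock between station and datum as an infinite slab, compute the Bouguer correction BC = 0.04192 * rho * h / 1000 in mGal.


BC = 0.04192 * rho * h / 1000
= 0.04192 * 2445 * 99 / 1000
= 10.1469 mGal

10.1469


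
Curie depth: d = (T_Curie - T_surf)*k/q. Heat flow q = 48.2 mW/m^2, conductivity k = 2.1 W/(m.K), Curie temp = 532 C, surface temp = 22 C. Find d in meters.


T_Curie - T_surf = 532 - 22 = 510 C
Convert q to W/m^2: 48.2 mW/m^2 = 0.0482 W/m^2
d = 510 * 2.1 / 0.0482 = 22219.92 m

22219.92


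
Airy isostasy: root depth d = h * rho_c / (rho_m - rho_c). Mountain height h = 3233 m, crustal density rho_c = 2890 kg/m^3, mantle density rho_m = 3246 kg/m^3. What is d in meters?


rho_m - rho_c = 3246 - 2890 = 356
d = 3233 * 2890 / 356
= 9343370 / 356
= 26245.42 m

26245.42


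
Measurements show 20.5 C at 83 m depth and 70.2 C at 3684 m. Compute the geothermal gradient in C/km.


dT = 70.2 - 20.5 = 49.7 C
dz = 3684 - 83 = 3601 m
gradient = dT/dz * 1000 = 49.7/3601 * 1000 = 13.8017 C/km

13.8017


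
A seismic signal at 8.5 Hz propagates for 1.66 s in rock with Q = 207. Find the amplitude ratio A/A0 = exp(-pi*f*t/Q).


pi*f*t/Q = pi*8.5*1.66/207 = 0.214144
A/A0 = exp(-0.214144) = 0.807232

0.807232


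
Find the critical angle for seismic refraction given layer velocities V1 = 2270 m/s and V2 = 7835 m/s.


V1/V2 = 2270/7835 = 0.289726
theta_c = arcsin(0.289726) = 16.8415 degrees

16.8415


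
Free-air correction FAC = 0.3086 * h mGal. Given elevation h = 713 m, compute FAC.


FAC = 0.3086 * h
= 0.3086 * 713
= 220.0318 mGal

220.0318


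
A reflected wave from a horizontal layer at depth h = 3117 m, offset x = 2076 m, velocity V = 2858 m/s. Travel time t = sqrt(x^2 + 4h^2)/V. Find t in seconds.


x^2 + 4h^2 = 2076^2 + 4*3117^2 = 4309776 + 38862756 = 43172532
sqrt(43172532) = 6570.5808
t = 6570.5808 / 2858 = 2.299 s

2.299


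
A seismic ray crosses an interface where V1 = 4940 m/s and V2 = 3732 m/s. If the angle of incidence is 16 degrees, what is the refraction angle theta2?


sin(theta1) = sin(16 deg) = 0.275637
sin(theta2) = V2/V1 * sin(theta1) = 3732/4940 * 0.275637 = 0.208235
theta2 = arcsin(0.208235) = 12.0189 degrees

12.0189


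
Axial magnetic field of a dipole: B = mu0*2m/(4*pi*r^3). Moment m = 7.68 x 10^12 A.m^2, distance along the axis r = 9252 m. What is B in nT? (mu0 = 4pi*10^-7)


m = 7.68 x 10^12 = 7680000000000 A.m^2
2m = 15360000000000 A.m^2
r^3 = 9252^3 = 791966611008
B = (4pi*10^-7) * 15360000000000 / (4*pi * 791966611008) * 1e9
= 19301945.263656 / 9952145948124.55 * 1e9
= 1939.4757 nT

1939.4757


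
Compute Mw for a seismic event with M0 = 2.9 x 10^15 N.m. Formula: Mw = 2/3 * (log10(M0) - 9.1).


log10(M0) = log10(2.9 x 10^15) = 15.4624
Mw = 2/3 * (15.4624 - 9.1)
= 2/3 * 6.3624
= 4.24

4.24


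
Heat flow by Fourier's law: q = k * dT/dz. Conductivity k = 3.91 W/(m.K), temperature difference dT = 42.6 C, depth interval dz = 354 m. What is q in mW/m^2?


q = k * dT / dz * 1000
= 3.91 * 42.6 / 354 * 1000
= 0.470525 * 1000
= 470.5254 mW/m^2

470.5254


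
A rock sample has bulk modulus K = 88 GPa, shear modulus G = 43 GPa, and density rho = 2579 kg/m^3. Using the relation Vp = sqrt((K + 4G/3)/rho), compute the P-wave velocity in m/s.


First compute the effective modulus:
K + 4G/3 = 88e9 + 4*43e9/3 = 145333333333.33 Pa
Then divide by density:
145333333333.33 / 2579 = 56352591.4437 Pa/(kg/m^3)
Take the square root:
Vp = sqrt(56352591.4437) = 7506.84 m/s

7506.84


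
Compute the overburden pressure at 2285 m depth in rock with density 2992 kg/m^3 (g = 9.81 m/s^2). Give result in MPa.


P = rho * g * z / 1e6
= 2992 * 9.81 * 2285 / 1e6
= 67068223.2 / 1e6
= 67.0682 MPa

67.0682


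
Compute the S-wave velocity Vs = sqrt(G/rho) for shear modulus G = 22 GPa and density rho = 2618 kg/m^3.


Convert G to Pa: G = 22e9 Pa
Compute G/rho = 22e9 / 2618 = 8403361.3445
Vs = sqrt(8403361.3445) = 2898.86 m/s

2898.86


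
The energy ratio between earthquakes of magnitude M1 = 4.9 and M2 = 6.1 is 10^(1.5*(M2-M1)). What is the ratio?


M2 - M1 = 6.1 - 4.9 = 1.2
1.5 * 1.2 = 1.8
ratio = 10^1.8 = 63.1

63.1


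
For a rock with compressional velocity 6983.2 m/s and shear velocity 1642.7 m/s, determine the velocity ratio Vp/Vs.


Vp/Vs = 6983.2 / 1642.7
= 4.2511

4.2511


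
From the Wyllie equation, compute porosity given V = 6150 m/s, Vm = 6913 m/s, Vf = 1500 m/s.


1/V - 1/Vm = 1/6150 - 1/6913 = 1.795e-05
1/Vf - 1/Vm = 1/1500 - 1/6913 = 0.00052201
phi = 1.795e-05 / 0.00052201 = 0.0344

0.0344


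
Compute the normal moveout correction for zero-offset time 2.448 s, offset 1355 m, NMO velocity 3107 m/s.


x/Vnmo = 1355/3107 = 0.436112
(x/Vnmo)^2 = 0.190194
t0^2 = 5.992704
sqrt(5.992704 + 0.190194) = 2.486543
dt = 2.486543 - 2.448 = 0.038543

0.038543


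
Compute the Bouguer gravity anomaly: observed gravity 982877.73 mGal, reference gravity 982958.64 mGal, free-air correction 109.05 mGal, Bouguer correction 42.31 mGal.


BA = g_obs - g_ref + FAC - BC
= 982877.73 - 982958.64 + 109.05 - 42.31
= -14.17 mGal

-14.17


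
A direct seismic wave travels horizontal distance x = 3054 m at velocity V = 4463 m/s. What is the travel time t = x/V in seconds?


t = x / V
= 3054 / 4463
= 0.6843 s

0.6843


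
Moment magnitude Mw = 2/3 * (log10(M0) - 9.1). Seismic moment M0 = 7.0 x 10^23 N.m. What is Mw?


log10(M0) = log10(7.0 x 10^23) = 23.8451
Mw = 2/3 * (23.8451 - 9.1)
= 2/3 * 14.7451
= 9.83

9.83


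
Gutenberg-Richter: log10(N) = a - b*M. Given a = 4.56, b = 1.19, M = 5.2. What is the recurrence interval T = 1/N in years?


log10(N) = 4.56 - 1.19*5.2 = -1.628
N = 10^-1.628 = 0.02355
T = 1/N = 1/0.02355 = 42.462 years

42.462


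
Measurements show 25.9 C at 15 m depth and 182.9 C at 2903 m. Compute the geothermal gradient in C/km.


dT = 182.9 - 25.9 = 157.0 C
dz = 2903 - 15 = 2888 m
gradient = dT/dz * 1000 = 157.0/2888 * 1000 = 54.3629 C/km

54.3629


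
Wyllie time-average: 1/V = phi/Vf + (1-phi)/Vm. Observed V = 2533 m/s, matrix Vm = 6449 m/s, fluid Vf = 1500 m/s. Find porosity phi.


1/V - 1/Vm = 1/2533 - 1/6449 = 0.00023973
1/Vf - 1/Vm = 1/1500 - 1/6449 = 0.0005116
phi = 0.00023973 / 0.0005116 = 0.4686

0.4686


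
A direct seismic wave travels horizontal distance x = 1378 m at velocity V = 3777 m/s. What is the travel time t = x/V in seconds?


t = x / V
= 1378 / 3777
= 0.3648 s

0.3648


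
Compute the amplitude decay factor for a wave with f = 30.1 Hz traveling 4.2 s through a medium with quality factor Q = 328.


pi*f*t/Q = pi*30.1*4.2/328 = 1.210854
A/A0 = exp(-1.210854) = 0.297943

0.297943


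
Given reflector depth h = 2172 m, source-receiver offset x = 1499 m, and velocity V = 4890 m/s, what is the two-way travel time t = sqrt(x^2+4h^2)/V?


x^2 + 4h^2 = 1499^2 + 4*2172^2 = 2247001 + 18870336 = 21117337
sqrt(21117337) = 4595.3604
t = 4595.3604 / 4890 = 0.9397 s

0.9397


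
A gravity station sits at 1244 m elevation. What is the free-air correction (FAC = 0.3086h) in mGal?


FAC = 0.3086 * h
= 0.3086 * 1244
= 383.8984 mGal

383.8984


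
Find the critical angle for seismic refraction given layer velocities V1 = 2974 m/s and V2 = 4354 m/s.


V1/V2 = 2974/4354 = 0.68305
theta_c = arcsin(0.68305) = 43.0824 degrees

43.0824


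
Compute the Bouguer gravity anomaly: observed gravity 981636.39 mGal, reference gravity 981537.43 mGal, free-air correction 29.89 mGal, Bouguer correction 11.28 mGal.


BA = g_obs - g_ref + FAC - BC
= 981636.39 - 981537.43 + 29.89 - 11.28
= 117.57 mGal

117.57


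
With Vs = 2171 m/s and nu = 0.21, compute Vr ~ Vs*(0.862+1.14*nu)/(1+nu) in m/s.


Numerator factor = 0.862 + 1.14*0.21 = 1.1014
Denominator = 1 + 0.21 = 1.21
Vr = 2171 * 1.1014 / 1.21 = 1976.15 m/s

1976.15


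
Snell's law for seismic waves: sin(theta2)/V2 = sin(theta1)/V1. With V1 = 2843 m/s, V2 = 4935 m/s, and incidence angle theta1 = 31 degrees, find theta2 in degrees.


sin(theta1) = sin(31 deg) = 0.515038
sin(theta2) = V2/V1 * sin(theta1) = 4935/2843 * 0.515038 = 0.894025
theta2 = arcsin(0.894025) = 63.3835 degrees

63.3835


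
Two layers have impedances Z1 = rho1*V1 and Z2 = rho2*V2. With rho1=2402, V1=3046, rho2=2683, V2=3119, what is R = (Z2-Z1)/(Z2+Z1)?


Z1 = 2402 * 3046 = 7316492
Z2 = 2683 * 3119 = 8368277
R = (8368277 - 7316492) / (8368277 + 7316492) = 1051785 / 15684769 = 0.0671

0.0671


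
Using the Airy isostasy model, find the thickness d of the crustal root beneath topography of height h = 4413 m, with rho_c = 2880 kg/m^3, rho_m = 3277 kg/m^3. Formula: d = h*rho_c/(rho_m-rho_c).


rho_m - rho_c = 3277 - 2880 = 397
d = 4413 * 2880 / 397
= 12709440 / 397
= 32013.7 m

32013.7


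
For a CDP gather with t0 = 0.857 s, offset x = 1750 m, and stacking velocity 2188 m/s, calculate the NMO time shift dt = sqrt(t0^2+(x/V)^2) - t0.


x/Vnmo = 1750/2188 = 0.799817
(x/Vnmo)^2 = 0.639708
t0^2 = 0.734449
sqrt(0.734449 + 0.639708) = 1.172244
dt = 1.172244 - 0.857 = 0.315244

0.315244


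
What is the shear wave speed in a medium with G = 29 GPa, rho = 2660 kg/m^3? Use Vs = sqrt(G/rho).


Convert G to Pa: G = 29e9 Pa
Compute G/rho = 29e9 / 2660 = 10902255.6391
Vs = sqrt(10902255.6391) = 3301.86 m/s

3301.86


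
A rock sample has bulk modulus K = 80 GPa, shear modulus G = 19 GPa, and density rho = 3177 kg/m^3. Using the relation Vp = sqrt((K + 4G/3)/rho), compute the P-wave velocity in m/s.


First compute the effective modulus:
K + 4G/3 = 80e9 + 4*19e9/3 = 105333333333.33 Pa
Then divide by density:
105333333333.33 / 3177 = 33154967.9992 Pa/(kg/m^3)
Take the square root:
Vp = sqrt(33154967.9992) = 5758.04 m/s

5758.04


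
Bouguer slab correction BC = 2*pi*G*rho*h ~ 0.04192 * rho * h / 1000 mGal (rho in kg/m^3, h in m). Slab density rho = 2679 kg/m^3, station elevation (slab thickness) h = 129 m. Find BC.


BC = 0.04192 * rho * h / 1000
= 0.04192 * 2679 * 129 / 1000
= 14.4872 mGal

14.4872


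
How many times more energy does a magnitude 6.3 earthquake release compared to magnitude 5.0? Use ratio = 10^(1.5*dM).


M2 - M1 = 6.3 - 5.0 = 1.3
1.5 * 1.3 = 1.95
ratio = 10^1.95 = 89.13

89.13


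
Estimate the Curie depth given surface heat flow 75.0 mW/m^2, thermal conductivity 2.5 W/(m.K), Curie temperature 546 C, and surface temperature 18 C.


T_Curie - T_surf = 546 - 18 = 528 C
Convert q to W/m^2: 75.0 mW/m^2 = 0.075 W/m^2
d = 528 * 2.5 / 0.075 = 17600.0 m

17600.0


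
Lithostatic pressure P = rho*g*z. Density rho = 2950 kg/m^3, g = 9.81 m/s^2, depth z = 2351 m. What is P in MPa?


P = rho * g * z / 1e6
= 2950 * 9.81 * 2351 / 1e6
= 68036764.5 / 1e6
= 68.0368 MPa

68.0368


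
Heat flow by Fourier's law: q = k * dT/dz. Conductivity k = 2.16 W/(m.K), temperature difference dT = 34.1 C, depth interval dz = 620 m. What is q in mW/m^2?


q = k * dT / dz * 1000
= 2.16 * 34.1 / 620 * 1000
= 0.1188 * 1000
= 118.8 mW/m^2

118.8


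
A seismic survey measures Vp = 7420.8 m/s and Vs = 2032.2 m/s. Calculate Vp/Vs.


Vp/Vs = 7420.8 / 2032.2
= 3.6516

3.6516


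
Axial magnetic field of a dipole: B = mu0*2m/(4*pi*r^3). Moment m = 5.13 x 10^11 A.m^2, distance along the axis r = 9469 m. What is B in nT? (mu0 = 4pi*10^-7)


m = 5.13 x 10^11 = 513000000000 A.m^2
2m = 1026000000000 A.m^2
r^3 = 9469^3 = 849009108709
B = (4pi*10^-7) * 1026000000000 / (4*pi * 849009108709) * 1e9
= 1289309.625033 / 10668963115004.05 * 1e9
= 120.8468 nT

120.8468


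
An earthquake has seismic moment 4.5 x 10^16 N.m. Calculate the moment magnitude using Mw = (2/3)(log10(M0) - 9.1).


log10(M0) = log10(4.5 x 10^16) = 16.6532
Mw = 2/3 * (16.6532 - 9.1)
= 2/3 * 7.5532
= 5.04

5.04


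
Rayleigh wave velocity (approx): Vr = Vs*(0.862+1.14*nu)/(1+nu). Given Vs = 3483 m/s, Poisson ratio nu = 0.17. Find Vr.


Numerator factor = 0.862 + 1.14*0.17 = 1.0558
Denominator = 1 + 0.17 = 1.17
Vr = 3483 * 1.0558 / 1.17 = 3143.04 m/s

3143.04


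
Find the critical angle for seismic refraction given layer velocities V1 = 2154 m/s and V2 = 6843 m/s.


V1/V2 = 2154/6843 = 0.314774
theta_c = arcsin(0.314774) = 18.3472 degrees

18.3472


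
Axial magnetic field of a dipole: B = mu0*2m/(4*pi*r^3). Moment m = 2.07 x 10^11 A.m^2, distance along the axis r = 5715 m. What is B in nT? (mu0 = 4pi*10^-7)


m = 2.07 x 10^11 = 207000000000 A.m^2
2m = 414000000000 A.m^2
r^3 = 5715^3 = 186658900875
B = (4pi*10^-7) * 414000000000 / (4*pi * 186658900875) * 1e9
= 520247.743434 / 2345624926864.18 * 1e9
= 221.7949 nT

221.7949


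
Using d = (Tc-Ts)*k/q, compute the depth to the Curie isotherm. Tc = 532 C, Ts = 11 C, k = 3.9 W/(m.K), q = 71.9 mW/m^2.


T_Curie - T_surf = 532 - 11 = 521 C
Convert q to W/m^2: 71.9 mW/m^2 = 0.0719 W/m^2
d = 521 * 3.9 / 0.0719 = 28260.08 m

28260.08


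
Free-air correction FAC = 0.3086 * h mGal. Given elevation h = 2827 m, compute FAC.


FAC = 0.3086 * h
= 0.3086 * 2827
= 872.4122 mGal

872.4122


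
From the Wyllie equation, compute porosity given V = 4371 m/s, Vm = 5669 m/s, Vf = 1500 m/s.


1/V - 1/Vm = 1/4371 - 1/5669 = 5.238e-05
1/Vf - 1/Vm = 1/1500 - 1/5669 = 0.00049027
phi = 5.238e-05 / 0.00049027 = 0.1068

0.1068


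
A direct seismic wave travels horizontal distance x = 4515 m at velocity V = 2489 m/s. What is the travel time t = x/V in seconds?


t = x / V
= 4515 / 2489
= 1.814 s

1.814


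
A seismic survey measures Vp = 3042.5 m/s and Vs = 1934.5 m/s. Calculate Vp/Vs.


Vp/Vs = 3042.5 / 1934.5
= 1.5728

1.5728


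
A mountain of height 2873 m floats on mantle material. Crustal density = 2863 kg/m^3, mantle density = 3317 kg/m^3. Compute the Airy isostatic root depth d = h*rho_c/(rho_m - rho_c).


rho_m - rho_c = 3317 - 2863 = 454
d = 2873 * 2863 / 454
= 8225399 / 454
= 18117.62 m

18117.62


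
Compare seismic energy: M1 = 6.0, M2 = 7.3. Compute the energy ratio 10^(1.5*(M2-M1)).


M2 - M1 = 7.3 - 6.0 = 1.3
1.5 * 1.3 = 1.95
ratio = 10^1.95 = 89.13

89.13


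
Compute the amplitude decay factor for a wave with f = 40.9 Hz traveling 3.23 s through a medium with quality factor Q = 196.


pi*f*t/Q = pi*40.9*3.23/196 = 2.117482
A/A0 = exp(-2.117482) = 0.120334

0.120334


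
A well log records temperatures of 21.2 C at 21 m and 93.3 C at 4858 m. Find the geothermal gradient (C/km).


dT = 93.3 - 21.2 = 72.1 C
dz = 4858 - 21 = 4837 m
gradient = dT/dz * 1000 = 72.1/4837 * 1000 = 14.9059 C/km

14.9059


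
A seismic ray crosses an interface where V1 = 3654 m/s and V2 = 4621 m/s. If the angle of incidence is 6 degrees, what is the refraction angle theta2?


sin(theta1) = sin(6 deg) = 0.104528
sin(theta2) = V2/V1 * sin(theta1) = 4621/3654 * 0.104528 = 0.132191
theta2 = arcsin(0.132191) = 7.5962 degrees

7.5962


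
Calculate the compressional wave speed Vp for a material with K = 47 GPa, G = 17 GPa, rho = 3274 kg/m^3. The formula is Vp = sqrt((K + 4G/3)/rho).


First compute the effective modulus:
K + 4G/3 = 47e9 + 4*17e9/3 = 69666666666.67 Pa
Then divide by density:
69666666666.67 / 3274 = 21278761.9629 Pa/(kg/m^3)
Take the square root:
Vp = sqrt(21278761.9629) = 4612.89 m/s

4612.89


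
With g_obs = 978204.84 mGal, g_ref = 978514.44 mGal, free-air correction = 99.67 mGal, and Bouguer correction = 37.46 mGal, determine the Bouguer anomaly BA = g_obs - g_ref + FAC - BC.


BA = g_obs - g_ref + FAC - BC
= 978204.84 - 978514.44 + 99.67 - 37.46
= -247.39 mGal

-247.39


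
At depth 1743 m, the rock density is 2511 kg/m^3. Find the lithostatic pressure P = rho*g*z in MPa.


P = rho * g * z / 1e6
= 2511 * 9.81 * 1743 / 1e6
= 42935162.13 / 1e6
= 42.9352 MPa

42.9352


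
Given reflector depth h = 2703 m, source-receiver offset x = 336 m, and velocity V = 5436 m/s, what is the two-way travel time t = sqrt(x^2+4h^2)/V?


x^2 + 4h^2 = 336^2 + 4*2703^2 = 112896 + 29224836 = 29337732
sqrt(29337732) = 5416.4317
t = 5416.4317 / 5436 = 0.9964 s

0.9964


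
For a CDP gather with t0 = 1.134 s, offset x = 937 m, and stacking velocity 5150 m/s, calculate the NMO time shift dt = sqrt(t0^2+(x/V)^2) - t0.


x/Vnmo = 937/5150 = 0.181942
(x/Vnmo)^2 = 0.033103
t0^2 = 1.285956
sqrt(1.285956 + 0.033103) = 1.148503
dt = 1.148503 - 1.134 = 0.014503

0.014503


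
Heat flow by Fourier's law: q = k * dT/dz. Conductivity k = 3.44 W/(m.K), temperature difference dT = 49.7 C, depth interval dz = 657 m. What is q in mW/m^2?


q = k * dT / dz * 1000
= 3.44 * 49.7 / 657 * 1000
= 0.260225 * 1000
= 260.2253 mW/m^2

260.2253


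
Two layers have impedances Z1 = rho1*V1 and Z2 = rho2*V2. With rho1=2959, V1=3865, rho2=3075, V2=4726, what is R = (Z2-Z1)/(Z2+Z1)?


Z1 = 2959 * 3865 = 11436535
Z2 = 3075 * 4726 = 14532450
R = (14532450 - 11436535) / (14532450 + 11436535) = 3095915 / 25968985 = 0.1192

0.1192


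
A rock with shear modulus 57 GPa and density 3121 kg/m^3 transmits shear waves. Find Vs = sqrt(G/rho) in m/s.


Convert G to Pa: G = 57e9 Pa
Compute G/rho = 57e9 / 3121 = 18263377.1227
Vs = sqrt(18263377.1227) = 4273.57 m/s

4273.57


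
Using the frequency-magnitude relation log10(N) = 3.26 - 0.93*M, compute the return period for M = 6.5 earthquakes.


log10(N) = 3.26 - 0.93*6.5 = -2.785
N = 10^-2.785 = 0.001641
T = 1/N = 1/0.001641 = 609.5369 years

609.5369


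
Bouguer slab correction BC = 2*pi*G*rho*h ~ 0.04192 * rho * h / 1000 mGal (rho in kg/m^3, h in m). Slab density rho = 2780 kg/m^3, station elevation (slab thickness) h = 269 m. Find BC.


BC = 0.04192 * rho * h / 1000
= 0.04192 * 2780 * 269 / 1000
= 31.3486 mGal

31.3486


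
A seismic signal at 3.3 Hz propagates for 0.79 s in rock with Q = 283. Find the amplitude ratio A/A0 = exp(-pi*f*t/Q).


pi*f*t/Q = pi*3.3*0.79/283 = 0.02894
A/A0 = exp(-0.02894) = 0.971474

0.971474


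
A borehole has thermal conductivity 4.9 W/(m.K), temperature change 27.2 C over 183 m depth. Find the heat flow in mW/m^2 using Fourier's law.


q = k * dT / dz * 1000
= 4.9 * 27.2 / 183 * 1000
= 0.728306 * 1000
= 728.306 mW/m^2

728.306


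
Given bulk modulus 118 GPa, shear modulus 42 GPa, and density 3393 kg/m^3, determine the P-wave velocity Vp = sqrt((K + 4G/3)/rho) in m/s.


First compute the effective modulus:
K + 4G/3 = 118e9 + 4*42e9/3 = 174000000000.0 Pa
Then divide by density:
174000000000.0 / 3393 = 51282051.2821 Pa/(kg/m^3)
Take the square root:
Vp = sqrt(51282051.2821) = 7161.15 m/s

7161.15


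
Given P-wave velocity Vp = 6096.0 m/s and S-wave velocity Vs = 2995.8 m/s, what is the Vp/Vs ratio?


Vp/Vs = 6096.0 / 2995.8
= 2.0348

2.0348


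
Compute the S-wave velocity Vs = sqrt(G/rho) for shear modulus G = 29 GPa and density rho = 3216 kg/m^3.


Convert G to Pa: G = 29e9 Pa
Compute G/rho = 29e9 / 3216 = 9017412.9353
Vs = sqrt(9017412.9353) = 3002.9 m/s

3002.9


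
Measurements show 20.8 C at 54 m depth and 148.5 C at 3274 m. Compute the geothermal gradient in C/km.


dT = 148.5 - 20.8 = 127.7 C
dz = 3274 - 54 = 3220 m
gradient = dT/dz * 1000 = 127.7/3220 * 1000 = 39.6584 C/km

39.6584


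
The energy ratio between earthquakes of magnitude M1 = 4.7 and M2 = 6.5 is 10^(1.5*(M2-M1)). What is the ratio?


M2 - M1 = 6.5 - 4.7 = 1.8
1.5 * 1.8 = 2.7
ratio = 10^2.7 = 501.19

501.19


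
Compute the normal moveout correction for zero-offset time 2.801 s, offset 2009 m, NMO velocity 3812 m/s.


x/Vnmo = 2009/3812 = 0.52702
(x/Vnmo)^2 = 0.27775
t0^2 = 7.845601
sqrt(7.845601 + 0.27775) = 2.850149
dt = 2.850149 - 2.801 = 0.049149

0.049149


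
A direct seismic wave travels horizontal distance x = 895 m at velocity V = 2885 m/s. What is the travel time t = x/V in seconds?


t = x / V
= 895 / 2885
= 0.3102 s

0.3102


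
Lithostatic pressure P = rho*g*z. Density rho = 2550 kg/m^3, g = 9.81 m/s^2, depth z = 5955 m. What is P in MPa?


P = rho * g * z / 1e6
= 2550 * 9.81 * 5955 / 1e6
= 148967302.5 / 1e6
= 148.9673 MPa

148.9673


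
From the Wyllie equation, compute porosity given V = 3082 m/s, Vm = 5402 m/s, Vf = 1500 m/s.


1/V - 1/Vm = 1/3082 - 1/5402 = 0.00013935
1/Vf - 1/Vm = 1/1500 - 1/5402 = 0.00048155
phi = 0.00013935 / 0.00048155 = 0.2894

0.2894


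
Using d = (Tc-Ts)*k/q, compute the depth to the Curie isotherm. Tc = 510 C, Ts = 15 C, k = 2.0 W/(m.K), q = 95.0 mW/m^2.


T_Curie - T_surf = 510 - 15 = 495 C
Convert q to W/m^2: 95.0 mW/m^2 = 0.095 W/m^2
d = 495 * 2.0 / 0.095 = 10421.05 m

10421.05


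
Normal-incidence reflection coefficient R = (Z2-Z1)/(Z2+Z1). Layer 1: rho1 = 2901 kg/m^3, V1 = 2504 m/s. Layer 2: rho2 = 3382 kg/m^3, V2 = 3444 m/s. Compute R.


Z1 = 2901 * 2504 = 7264104
Z2 = 3382 * 3444 = 11647608
R = (11647608 - 7264104) / (11647608 + 7264104) = 4383504 / 18911712 = 0.2318

0.2318


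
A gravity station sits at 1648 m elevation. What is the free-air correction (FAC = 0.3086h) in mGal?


FAC = 0.3086 * h
= 0.3086 * 1648
= 508.5728 mGal

508.5728


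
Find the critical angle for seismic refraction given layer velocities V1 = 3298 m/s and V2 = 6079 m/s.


V1/V2 = 3298/6079 = 0.542523
theta_c = arcsin(0.542523) = 32.8556 degrees

32.8556


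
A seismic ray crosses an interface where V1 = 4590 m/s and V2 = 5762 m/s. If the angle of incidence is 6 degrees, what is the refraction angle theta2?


sin(theta1) = sin(6 deg) = 0.104528
sin(theta2) = V2/V1 * sin(theta1) = 5762/4590 * 0.104528 = 0.131219
theta2 = arcsin(0.131219) = 7.54 degrees

7.54


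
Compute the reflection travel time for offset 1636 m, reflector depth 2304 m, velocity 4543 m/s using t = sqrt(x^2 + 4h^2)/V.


x^2 + 4h^2 = 1636^2 + 4*2304^2 = 2676496 + 21233664 = 23910160
sqrt(23910160) = 4889.8016
t = 4889.8016 / 4543 = 1.0763 s

1.0763


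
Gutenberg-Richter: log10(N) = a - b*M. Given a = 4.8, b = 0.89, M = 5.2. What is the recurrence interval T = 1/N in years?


log10(N) = 4.8 - 0.89*5.2 = 0.172
N = 10^0.172 = 1.485936
T = 1/N = 1/1.485936 = 0.673 years

0.673


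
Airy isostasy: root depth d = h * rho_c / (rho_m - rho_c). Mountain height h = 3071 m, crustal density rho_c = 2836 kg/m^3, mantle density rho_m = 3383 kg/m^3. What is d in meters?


rho_m - rho_c = 3383 - 2836 = 547
d = 3071 * 2836 / 547
= 8709356 / 547
= 15922.04 m

15922.04


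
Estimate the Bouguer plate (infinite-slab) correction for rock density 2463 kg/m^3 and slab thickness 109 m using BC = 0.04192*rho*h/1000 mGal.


BC = 0.04192 * rho * h / 1000
= 0.04192 * 2463 * 109 / 1000
= 11.2541 mGal

11.2541


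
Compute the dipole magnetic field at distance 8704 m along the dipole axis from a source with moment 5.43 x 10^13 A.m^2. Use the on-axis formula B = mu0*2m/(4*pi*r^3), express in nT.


m = 5.43 x 10^13 = 54300000000000 A.m^2
2m = 108600000000000 A.m^2
r^3 = 8704^3 = 659411697664
B = (4pi*10^-7) * 108600000000000 / (4*pi * 659411697664) * 1e9
= 136470784.871941 / 8286411780289.58 * 1e9
= 16469.2256 nT

16469.2256
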